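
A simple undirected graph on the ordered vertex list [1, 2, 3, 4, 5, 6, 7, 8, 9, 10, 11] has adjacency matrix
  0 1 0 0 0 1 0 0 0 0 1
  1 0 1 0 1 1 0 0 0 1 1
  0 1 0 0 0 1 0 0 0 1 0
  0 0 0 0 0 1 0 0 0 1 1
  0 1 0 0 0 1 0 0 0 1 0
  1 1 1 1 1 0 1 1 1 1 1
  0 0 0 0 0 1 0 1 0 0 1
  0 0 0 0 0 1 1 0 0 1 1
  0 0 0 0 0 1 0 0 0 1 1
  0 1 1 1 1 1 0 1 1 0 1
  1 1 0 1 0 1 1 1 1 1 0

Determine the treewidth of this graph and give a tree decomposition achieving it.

Treewidth 3.
One such decomposition:
Bags: B1 = {6, 9, 10, 11}  B2 = {2, 6, 10, 11}  B3 = {6, 8, 10, 11}  B4 = {1, 2, 6, 11}  B5 = {6, 7, 8, 11}  B6 = {4, 6, 10, 11}  B7 = {2, 5, 6, 10}  B8 = {2, 3, 6, 10}
Tree: B1–B2, B2–B3, B2–B4, B3–B5, B3–B6, B2–B7, B2–B8

Each bag holds 4 vertices, so the decomposition has width 3, which upper-bounds the treewidth. Conversely, {1, 2, 6, 11} is a clique of size 4, and the vertices of any clique must share a bag in every tree decomposition; so some bag has ≥ 4 vertices and tw(G) ≥ 3. Hence tw(G) = 3 exactly.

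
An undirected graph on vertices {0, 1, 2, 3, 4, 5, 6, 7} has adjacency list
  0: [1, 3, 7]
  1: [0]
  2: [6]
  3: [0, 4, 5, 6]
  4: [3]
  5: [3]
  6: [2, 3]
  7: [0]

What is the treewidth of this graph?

A width-1 tree decomposition is:
Bags: B1 = {3, 6}  B2 = {0, 3}  B3 = {0, 1}  B4 = {0, 7}  B5 = {2, 6}  B6 = {3, 5}  B7 = {3, 4}
Tree: B1–B2, B2–B3, B2–B4, B1–B5, B2–B6, B2–B7
Each bag holds 2 vertices, so the decomposition has width 1, which upper-bounds the treewidth. G has an edge, so its treewidth is at least 1. Combining the bounds, tw(G) = 1.

1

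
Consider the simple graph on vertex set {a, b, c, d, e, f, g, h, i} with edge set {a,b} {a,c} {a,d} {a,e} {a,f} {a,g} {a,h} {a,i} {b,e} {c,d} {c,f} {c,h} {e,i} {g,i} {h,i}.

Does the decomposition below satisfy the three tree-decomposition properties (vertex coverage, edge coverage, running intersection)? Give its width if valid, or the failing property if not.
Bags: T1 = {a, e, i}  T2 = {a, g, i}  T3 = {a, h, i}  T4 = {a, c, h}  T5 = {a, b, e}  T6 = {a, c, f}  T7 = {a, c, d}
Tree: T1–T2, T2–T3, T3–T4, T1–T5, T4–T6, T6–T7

Yes; width 2.

Checking the three conditions: (i) the bags cover all of {a, b, c, d, e, f, g, h, i}; (ii) for each edge, some bag contains both endpoints; (iii) the bags containing any fixed vertex form a subtree. All hold, so the decomposition is valid with width 3 − 1 = 2.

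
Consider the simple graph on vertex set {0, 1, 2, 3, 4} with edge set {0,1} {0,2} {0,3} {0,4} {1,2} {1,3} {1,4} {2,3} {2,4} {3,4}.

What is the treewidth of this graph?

A width-4 tree decomposition is:
Bags: B1 = {0, 1, 2, 3, 4}
Tree: (single bag)
With just one bag of size 5, the width is 5 − 1 = 4, so tw(G) ≤ 4. Conversely, {0, 1, 2, 3, 4} is a clique of size 5, and the vertices of any clique must share a bag in every tree decomposition; so some bag has ≥ 5 vertices and tw(G) ≥ 4. Combining the bounds, tw(G) = 4.

4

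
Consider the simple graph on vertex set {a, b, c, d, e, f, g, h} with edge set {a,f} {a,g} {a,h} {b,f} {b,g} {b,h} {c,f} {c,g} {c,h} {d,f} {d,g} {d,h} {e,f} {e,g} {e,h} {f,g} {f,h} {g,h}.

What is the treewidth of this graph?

A width-3 tree decomposition is:
Bags: B1 = {c, f, g, h}  B2 = {b, f, g, h}  B3 = {e, f, g, h}  B4 = {a, f, g, h}  B5 = {d, f, g, h}
Tree: B1–B2, B2–B3, B2–B4, B2–B5
The largest bag has 4 vertices, giving width 3; this decomposition certifies tw(G) ≤ 3. Conversely, {d, f, g, h} is a clique of size 4, and the vertices of any clique must share a bag in every tree decomposition; so some bag has ≥ 4 vertices and tw(G) ≥ 3. The upper and lower bounds meet at 3, so that is the treewidth.

3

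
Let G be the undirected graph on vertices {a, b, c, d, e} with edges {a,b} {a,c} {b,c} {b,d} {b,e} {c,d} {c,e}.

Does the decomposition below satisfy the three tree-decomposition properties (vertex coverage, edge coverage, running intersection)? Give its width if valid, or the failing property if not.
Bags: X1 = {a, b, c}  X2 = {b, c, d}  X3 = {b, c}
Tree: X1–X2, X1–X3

A tree decomposition must satisfy three properties: every vertex lies in some bag; for every edge, both endpoints lie together in some bag; and for every vertex, the bags containing it form a connected subtree. Here vertex e appears in no bag, so the decomposition is invalid.

No — vertex e appears in no bag.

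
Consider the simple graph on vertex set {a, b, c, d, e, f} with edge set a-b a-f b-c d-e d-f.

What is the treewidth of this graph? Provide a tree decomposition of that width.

The largest bag has 2 vertices, giving width 1; this decomposition certifies tw(G) ≤ 1. Since G has at least one edge (e.g. c–b), it is not an edgeless graph, so tw(G) ≥ 1. Therefore the treewidth is 1.

Treewidth 1.
One optimal decomposition is:
Bags: B1 = {b, c}  B2 = {a, b}  B3 = {a, f}  B4 = {d, f}  B5 = {d, e}
Tree: B1–B2, B2–B3, B3–B4, B4–B5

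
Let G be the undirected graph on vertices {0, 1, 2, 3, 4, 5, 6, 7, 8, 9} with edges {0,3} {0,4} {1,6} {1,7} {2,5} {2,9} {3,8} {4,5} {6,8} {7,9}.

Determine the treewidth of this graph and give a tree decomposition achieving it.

Treewidth 2.
Bags: B1 = {2, 7, 9}  B2 = {1, 2, 7}  B3 = {1, 2, 6}  B4 = {2, 6, 8}  B5 = {2, 3, 8}  B6 = {0, 2, 3}  B7 = {0, 2, 4}  B8 = {2, 4, 5}
Tree: B1–B2, B2–B3, B3–B4, B4–B5, B5–B6, B6–B7, B7–B8

The largest bag has 3 vertices, giving width 2; this decomposition certifies tw(G) ≤ 2. Since 2–9–7–1–6–8–3–0–4–5–2 is a cycle in G, G is not acyclic. Forests are exactly the graphs of treewidth ≤ 1, so tw(G) ≥ 2. Therefore the treewidth is 2.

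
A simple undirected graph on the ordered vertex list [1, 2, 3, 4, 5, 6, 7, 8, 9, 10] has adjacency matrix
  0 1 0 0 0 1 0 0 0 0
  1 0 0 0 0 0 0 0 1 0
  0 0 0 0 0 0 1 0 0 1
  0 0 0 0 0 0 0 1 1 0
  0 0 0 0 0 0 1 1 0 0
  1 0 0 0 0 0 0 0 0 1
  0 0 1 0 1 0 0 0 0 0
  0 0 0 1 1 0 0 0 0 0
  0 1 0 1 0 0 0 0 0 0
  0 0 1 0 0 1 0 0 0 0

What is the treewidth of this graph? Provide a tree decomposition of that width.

Each bag holds 3 vertices, so the decomposition has width 2, which upper-bounds the treewidth. The edges 5–7–3–10–6–1–2–9–4–8–5 form a cycle, so G is not a tree and its treewidth is at least 2. Hence tw(G) = 2 exactly.

Treewidth 2.
Bags: B1 = {3, 5, 7}  B2 = {3, 5, 10}  B3 = {5, 6, 10}  B4 = {1, 5, 6}  B5 = {1, 2, 5}  B6 = {2, 5, 9}  B7 = {4, 5, 9}  B8 = {4, 5, 8}
Tree: B1–B2, B2–B3, B3–B4, B4–B5, B5–B6, B6–B7, B7–B8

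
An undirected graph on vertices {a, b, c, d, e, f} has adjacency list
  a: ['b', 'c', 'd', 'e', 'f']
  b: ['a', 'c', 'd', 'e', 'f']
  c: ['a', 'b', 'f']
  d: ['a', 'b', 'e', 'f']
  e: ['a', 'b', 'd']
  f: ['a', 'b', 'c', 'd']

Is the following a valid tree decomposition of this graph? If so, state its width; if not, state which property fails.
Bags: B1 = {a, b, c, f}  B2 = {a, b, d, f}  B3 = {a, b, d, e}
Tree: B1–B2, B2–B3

Yes; width 3.

Vertex coverage: the bags together contain {a, b, c, d, e, f}, the full vertex set. Edge coverage: each edge of G has both endpoints in at least one bag. Running intersection: for every vertex, the bags containing it form a connected subtree. All three properties hold, so this is a valid tree decomposition of width max|bag| − 1 = 3, and hence tw(G) ≤ 3.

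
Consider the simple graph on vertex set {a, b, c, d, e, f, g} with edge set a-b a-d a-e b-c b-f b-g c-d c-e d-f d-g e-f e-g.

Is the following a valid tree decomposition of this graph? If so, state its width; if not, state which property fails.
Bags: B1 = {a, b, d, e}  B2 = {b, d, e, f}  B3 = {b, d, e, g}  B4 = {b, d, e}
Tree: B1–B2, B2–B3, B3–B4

A tree decomposition must satisfy three properties: every vertex lies in some bag; for every edge, both endpoints lie together in some bag; and for every vertex, the bags containing it form a connected subtree. Here vertex c appears in no bag, so the decomposition is invalid.

No — vertex c appears in no bag.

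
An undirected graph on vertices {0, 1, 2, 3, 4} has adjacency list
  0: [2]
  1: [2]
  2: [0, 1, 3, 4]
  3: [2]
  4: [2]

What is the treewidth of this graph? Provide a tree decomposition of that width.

Treewidth 1.
Bags: B1 = {2, 3}  B2 = {1, 2}  B3 = {0, 2}  B4 = {2, 4}
Tree: B1–B2, B2–B3, B1–B4

Each bag holds 2 vertices, so the decomposition has width 1, which upper-bounds the treewidth. G has an edge, so its treewidth is at least 1. Combining the bounds, tw(G) = 1.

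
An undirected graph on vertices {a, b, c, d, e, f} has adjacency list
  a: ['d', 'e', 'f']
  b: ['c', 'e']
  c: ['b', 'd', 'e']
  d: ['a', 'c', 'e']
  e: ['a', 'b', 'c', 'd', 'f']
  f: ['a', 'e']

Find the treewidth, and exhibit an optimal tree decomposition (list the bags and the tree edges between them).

The largest bag has 3 vertices, giving width 2; this decomposition certifies tw(G) ≤ 2. Conversely, {c, d, e} is a clique of size 3, and the vertices of any clique must share a bag in every tree decomposition; so some bag has ≥ 3 vertices and tw(G) ≥ 2. Hence tw(G) = 2 exactly.

Treewidth 2.
One such decomposition:
Bags: B1 = {c, d, e}  B2 = {a, d, e}  B3 = {b, c, e}  B4 = {a, e, f}
Tree: B1–B2, B1–B3, B2–B4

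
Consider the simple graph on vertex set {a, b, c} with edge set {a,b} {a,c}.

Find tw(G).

1

A width-1 tree decomposition is:
Bags: B1 = {a, b}  B2 = {a, c}
Tree: B1–B2
Each bag holds 2 vertices, so the decomposition has width 1, which upper-bounds the treewidth. Since G has at least one edge (e.g. b–a), it is not an edgeless graph, so tw(G) ≥ 1. The upper and lower bounds meet at 1, so that is the treewidth.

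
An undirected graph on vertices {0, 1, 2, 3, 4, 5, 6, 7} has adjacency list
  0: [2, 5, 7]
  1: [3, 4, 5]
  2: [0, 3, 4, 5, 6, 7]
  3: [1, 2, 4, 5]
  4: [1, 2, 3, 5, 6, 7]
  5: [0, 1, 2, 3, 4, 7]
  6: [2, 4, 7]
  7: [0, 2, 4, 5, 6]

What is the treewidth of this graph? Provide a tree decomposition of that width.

Treewidth 3.
One optimal decomposition is:
Bags: B1 = {2, 3, 4, 5}  B2 = {2, 4, 5, 7}  B3 = {2, 4, 6, 7}  B4 = {1, 3, 4, 5}  B5 = {0, 2, 5, 7}
Tree: B1–B2, B2–B3, B1–B4, B2–B5

Each bag holds 4 vertices, so the decomposition has width 3, which upper-bounds the treewidth. For the lower bound, the 4 vertices {1, 3, 4, 5} are pairwise adjacent, and any tree decomposition puts a clique entirely inside one bag — forcing width ≥ 3. Combining the bounds, tw(G) = 3.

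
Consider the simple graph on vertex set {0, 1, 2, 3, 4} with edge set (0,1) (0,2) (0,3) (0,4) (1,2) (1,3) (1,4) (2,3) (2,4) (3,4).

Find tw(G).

4

A width-4 tree decomposition is:
Bags: B1 = {0, 1, 2, 3, 4}
Tree: (single bag)
With just one bag of size 5, the width is 5 − 1 = 4, so tw(G) ≤ 4. Conversely, {0, 1, 2, 3, 4} is a clique of size 5, and the vertices of any clique must share a bag in every tree decomposition; so some bag has ≥ 5 vertices and tw(G) ≥ 4. Combining the bounds, tw(G) = 4.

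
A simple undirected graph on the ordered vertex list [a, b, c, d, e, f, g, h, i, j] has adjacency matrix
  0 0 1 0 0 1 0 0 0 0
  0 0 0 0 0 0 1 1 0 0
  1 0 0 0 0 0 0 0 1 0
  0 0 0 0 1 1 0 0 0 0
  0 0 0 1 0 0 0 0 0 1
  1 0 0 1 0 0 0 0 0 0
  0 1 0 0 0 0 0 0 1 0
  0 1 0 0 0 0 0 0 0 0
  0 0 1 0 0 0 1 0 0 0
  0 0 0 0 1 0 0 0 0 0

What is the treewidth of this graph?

A width-1 tree decomposition is:
Bags: B1 = {e, j}  B2 = {d, e}  B3 = {d, f}  B4 = {a, f}  B5 = {a, c}  B6 = {c, i}  B7 = {g, i}  B8 = {b, g}  B9 = {b, h}
Tree: B1–B2, B2–B3, B3–B4, B4–B5, B5–B6, B6–B7, B7–B8, B8–B9
Each bag holds 2 vertices, so the decomposition has width 1, which upper-bounds the treewidth. Since G has at least one edge (e.g. j–e), it is not an edgeless graph, so tw(G) ≥ 1. The upper and lower bounds meet at 1, so that is the treewidth.

1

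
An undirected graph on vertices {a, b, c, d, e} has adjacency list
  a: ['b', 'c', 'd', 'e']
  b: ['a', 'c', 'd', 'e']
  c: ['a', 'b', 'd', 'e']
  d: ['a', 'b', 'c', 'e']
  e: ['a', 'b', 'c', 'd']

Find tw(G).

A width-4 tree decomposition is:
Bags: B1 = {a, b, c, d, e}
Tree: (single bag)
A single bag containing all 5 vertices is trivially a valid decomposition of width 4. For the lower bound, the 5 vertices {a, b, c, d, e} are pairwise adjacent, and any tree decomposition puts a clique entirely inside one bag — forcing width ≥ 4. The upper and lower bounds meet at 4, so that is the treewidth.

4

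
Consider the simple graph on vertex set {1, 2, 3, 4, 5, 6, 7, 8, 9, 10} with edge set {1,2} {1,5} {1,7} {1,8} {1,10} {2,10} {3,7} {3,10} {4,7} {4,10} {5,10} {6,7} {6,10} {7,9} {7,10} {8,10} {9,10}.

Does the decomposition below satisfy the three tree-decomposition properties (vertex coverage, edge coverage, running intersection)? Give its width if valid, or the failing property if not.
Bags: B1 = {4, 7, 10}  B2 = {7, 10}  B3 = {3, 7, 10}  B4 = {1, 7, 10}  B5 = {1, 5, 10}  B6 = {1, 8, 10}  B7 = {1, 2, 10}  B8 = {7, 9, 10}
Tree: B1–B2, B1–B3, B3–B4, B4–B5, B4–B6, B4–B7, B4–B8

A tree decomposition must satisfy three properties: every vertex lies in some bag; for every edge, both endpoints lie together in some bag; and for every vertex, the bags containing it form a connected subtree. Here vertex 6 appears in no bag, so the decomposition is invalid.

No — vertex 6 appears in no bag.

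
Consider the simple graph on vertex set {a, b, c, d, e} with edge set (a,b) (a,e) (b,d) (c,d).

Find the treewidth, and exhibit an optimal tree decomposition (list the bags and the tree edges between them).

Treewidth 1.
One optimal decomposition is:
Bags: B1 = {a, e}  B2 = {a, b}  B3 = {b, d}  B4 = {c, d}
Tree: B1–B2, B2–B3, B3–B4

Each bag holds 2 vertices, so the decomposition has width 1, which upper-bounds the treewidth. G has an edge, so its treewidth is at least 1. Hence tw(G) = 1 exactly.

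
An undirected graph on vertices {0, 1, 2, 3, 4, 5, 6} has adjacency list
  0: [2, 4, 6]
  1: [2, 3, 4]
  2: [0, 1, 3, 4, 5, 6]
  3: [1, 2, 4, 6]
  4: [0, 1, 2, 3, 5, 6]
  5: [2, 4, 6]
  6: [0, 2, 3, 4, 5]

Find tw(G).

A width-3 tree decomposition is:
Bags: B1 = {2, 4, 5, 6}  B2 = {0, 2, 4, 6}  B3 = {2, 3, 4, 6}  B4 = {1, 2, 3, 4}
Tree: B1–B2, B2–B3, B3–B4
Every bag has size at most 4, so the width is 4 − 1 = 3 and tw(G) ≤ 3. For the lower bound, the 4 vertices {1, 2, 3, 4} are pairwise adjacent, and any tree decomposition puts a clique entirely inside one bag — forcing width ≥ 3. Combining the bounds, tw(G) = 3.

3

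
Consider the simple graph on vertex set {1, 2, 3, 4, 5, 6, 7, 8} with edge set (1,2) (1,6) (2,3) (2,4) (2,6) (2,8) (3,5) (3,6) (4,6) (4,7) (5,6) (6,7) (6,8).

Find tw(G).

2

A width-2 tree decomposition is:
Bags: B1 = {2, 3, 6}  B2 = {3, 5, 6}  B3 = {1, 2, 6}  B4 = {2, 4, 6}  B5 = {4, 6, 7}  B6 = {2, 6, 8}
Tree: B1–B2, B1–B3, B1–B4, B4–B5, B4–B6
The largest bag has 3 vertices, giving width 2; this decomposition certifies tw(G) ≤ 2. For the lower bound, the 3 vertices {2, 6, 8} are pairwise adjacent, and any tree decomposition puts a clique entirely inside one bag — forcing width ≥ 2. Hence tw(G) = 2 exactly.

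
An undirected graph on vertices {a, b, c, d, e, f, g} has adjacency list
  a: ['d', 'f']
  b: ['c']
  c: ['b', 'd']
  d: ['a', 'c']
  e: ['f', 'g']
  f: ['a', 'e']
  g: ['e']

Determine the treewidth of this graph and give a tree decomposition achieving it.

Treewidth 1.
Bags: B1 = {e, g}  B2 = {e, f}  B3 = {a, f}  B4 = {a, d}  B5 = {c, d}  B6 = {b, c}
Tree: B1–B2, B2–B3, B3–B4, B4–B5, B5–B6

Every bag has size at most 2, so the width is 2 − 1 = 1 and tw(G) ≤ 1. Any graph with an edge has treewidth ≥ 1, and G has the edge g–e. Hence tw(G) = 1 exactly.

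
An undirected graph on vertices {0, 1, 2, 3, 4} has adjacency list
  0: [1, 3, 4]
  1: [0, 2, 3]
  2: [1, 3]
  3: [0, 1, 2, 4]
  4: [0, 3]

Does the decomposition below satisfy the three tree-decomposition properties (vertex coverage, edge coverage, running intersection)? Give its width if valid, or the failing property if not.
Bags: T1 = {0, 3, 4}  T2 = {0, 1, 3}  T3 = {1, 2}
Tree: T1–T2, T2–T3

A tree decomposition must satisfy three properties: every vertex lies in some bag; for every edge, both endpoints lie together in some bag; and for every vertex, the bags containing it form a connected subtree. Here edge (3,2) lies in no bag, so the decomposition is invalid.

No — edge (3,2) lies in no bag.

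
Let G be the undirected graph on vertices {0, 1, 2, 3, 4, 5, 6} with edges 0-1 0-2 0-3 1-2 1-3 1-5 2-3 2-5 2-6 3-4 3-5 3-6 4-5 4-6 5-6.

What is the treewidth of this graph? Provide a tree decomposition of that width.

The largest bag has 4 vertices, giving width 3; this decomposition certifies tw(G) ≤ 3. For the lower bound, the 4 vertices {0, 1, 2, 3} are pairwise adjacent, and any tree decomposition puts a clique entirely inside one bag — forcing width ≥ 3. The upper and lower bounds meet at 3, so that is the treewidth.

Treewidth 3.
One such decomposition:
Bags: B1 = {2, 3, 5, 6}  B2 = {1, 2, 3, 5}  B3 = {0, 1, 2, 3}  B4 = {3, 4, 5, 6}
Tree: B1–B2, B2–B3, B1–B4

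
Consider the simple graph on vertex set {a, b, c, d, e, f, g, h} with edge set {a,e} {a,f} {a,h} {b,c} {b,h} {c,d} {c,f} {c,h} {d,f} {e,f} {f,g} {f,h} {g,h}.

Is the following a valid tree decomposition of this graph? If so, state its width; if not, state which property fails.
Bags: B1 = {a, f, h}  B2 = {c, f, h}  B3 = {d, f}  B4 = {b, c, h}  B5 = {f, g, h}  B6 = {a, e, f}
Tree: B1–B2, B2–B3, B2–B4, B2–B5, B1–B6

A tree decomposition must satisfy three properties: every vertex lies in some bag; for every edge, both endpoints lie together in some bag; and for every vertex, the bags containing it form a connected subtree. Here edge (c,d) lies in no bag, so the decomposition is invalid.

No — edge (c,d) lies in no bag.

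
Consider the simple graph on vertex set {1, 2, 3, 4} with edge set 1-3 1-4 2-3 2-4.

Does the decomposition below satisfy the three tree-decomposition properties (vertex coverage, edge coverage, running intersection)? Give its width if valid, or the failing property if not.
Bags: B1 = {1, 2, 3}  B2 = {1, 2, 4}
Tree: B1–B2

Every vertex of G appears in some bag (union = {1, 2, 3, 4}); every edge is covered by a bag; and for each vertex v the set of bags containing v is connected in the bag tree. The decomposition is therefore valid. The largest bag has 3 vertices, so the width is 2.

Yes; width 2.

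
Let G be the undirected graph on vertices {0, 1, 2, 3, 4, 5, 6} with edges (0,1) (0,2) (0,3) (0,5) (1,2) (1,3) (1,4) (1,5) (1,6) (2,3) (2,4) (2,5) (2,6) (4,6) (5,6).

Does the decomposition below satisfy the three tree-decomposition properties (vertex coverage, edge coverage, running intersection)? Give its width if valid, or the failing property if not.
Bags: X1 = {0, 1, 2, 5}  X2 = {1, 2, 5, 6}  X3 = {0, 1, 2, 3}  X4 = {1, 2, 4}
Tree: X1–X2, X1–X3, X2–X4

A tree decomposition must satisfy three properties: every vertex lies in some bag; for every edge, both endpoints lie together in some bag; and for every vertex, the bags containing it form a connected subtree. Here edge (6,4) lies in no bag, so the decomposition is invalid.

No — edge (6,4) lies in no bag.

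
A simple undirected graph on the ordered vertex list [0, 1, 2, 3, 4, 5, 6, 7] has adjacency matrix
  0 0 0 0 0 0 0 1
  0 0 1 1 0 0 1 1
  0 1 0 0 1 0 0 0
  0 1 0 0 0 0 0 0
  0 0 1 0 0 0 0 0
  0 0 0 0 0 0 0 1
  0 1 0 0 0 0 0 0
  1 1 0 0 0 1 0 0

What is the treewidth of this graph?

A width-1 tree decomposition is:
Bags: B1 = {1, 2}  B2 = {1, 3}  B3 = {1, 7}  B4 = {5, 7}  B5 = {1, 6}  B6 = {2, 4}  B7 = {0, 7}
Tree: B1–B2, B1–B3, B3–B4, B2–B5, B1–B6, B4–B7
Each bag holds 2 vertices, so the decomposition has width 1, which upper-bounds the treewidth. G has an edge, so its treewidth is at least 1. Therefore the treewidth is 1.

1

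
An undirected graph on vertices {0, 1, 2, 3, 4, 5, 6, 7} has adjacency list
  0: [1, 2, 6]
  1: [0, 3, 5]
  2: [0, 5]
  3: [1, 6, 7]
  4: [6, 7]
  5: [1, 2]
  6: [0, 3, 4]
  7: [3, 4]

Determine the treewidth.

A width-2 tree decomposition is:
Bags: B1 = {4, 6, 7}  B2 = {3, 6, 7}  B3 = {0, 3, 6}  B4 = {0, 1, 3}  B5 = {0, 1, 2}  B6 = {1, 2, 5}
Tree: B1–B2, B2–B3, B3–B4, B4–B5, B5–B6
The largest bag has 3 vertices, giving width 2; this decomposition certifies tw(G) ≤ 2. For the lower bound, G contains the cycle 4–7–3–6–4, so G is not a forest; only forests have treewidth ≤ 1, hence tw(G) ≥ 2. The upper and lower bounds meet at 2, so that is the treewidth.

2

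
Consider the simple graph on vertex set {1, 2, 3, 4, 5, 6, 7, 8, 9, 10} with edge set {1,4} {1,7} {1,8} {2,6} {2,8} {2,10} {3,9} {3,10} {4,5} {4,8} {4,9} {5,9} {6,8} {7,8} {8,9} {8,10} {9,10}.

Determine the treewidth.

A width-2 tree decomposition is:
Bags: B1 = {1, 4, 8}  B2 = {4, 8, 9}  B3 = {4, 5, 9}  B4 = {8, 9, 10}  B5 = {3, 9, 10}  B6 = {1, 7, 8}  B7 = {2, 8, 10}  B8 = {2, 6, 8}
Tree: B1–B2, B2–B3, B2–B4, B4–B5, B1–B6, B4–B7, B7–B8
Every bag has size at most 3, so the width is 3 − 1 = 2 and tw(G) ≤ 2. For the lower bound, the 3 vertices {1, 4, 8} are pairwise adjacent, and any tree decomposition puts a clique entirely inside one bag — forcing width ≥ 2. Combining the bounds, tw(G) = 2.

2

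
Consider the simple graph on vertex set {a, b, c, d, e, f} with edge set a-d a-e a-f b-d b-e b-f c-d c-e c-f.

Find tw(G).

3

A width-3 tree decomposition is:
Bags: B1 = {a, b, c, e}  B2 = {a, b, c, f}  B3 = {a, b, c, d}
Tree: B1–B2, B2–B3
Every bag has size at most 4, so the width is 4 − 1 = 3 and tw(G) ≤ 3. For the lower bound: the 4 vertex sets {a,e}, {c,f}, {b}, {d} are disjoint, each induces a connected subgraph, and every pair is joined by at least one edge of G. Contracting each set to a single vertex therefore yields K_{4} as a minor, and since treewidth is minor-monotone, tw(G) ≥ tw(K_{4}) = 3. Combining the bounds, tw(G) = 3.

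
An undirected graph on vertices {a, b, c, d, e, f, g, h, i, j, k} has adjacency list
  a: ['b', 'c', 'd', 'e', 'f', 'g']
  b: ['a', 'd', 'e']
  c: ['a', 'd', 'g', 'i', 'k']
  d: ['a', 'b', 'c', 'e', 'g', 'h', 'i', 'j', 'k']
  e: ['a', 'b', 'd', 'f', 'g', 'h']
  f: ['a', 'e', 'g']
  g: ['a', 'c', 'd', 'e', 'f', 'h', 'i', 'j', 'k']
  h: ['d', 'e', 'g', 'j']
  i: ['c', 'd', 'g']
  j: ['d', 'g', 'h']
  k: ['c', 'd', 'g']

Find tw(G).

A width-3 tree decomposition is:
Bags: B1 = {c, d, g, k}  B2 = {a, c, d, g}  B3 = {a, d, e, g}  B4 = {a, e, f, g}  B5 = {c, d, g, i}  B6 = {d, e, g, h}  B7 = {d, g, h, j}  B8 = {a, b, d, e}
Tree: B1–B2, B2–B3, B3–B4, B1–B5, B3–B6, B6–B7, B3–B8
Each bag holds 4 vertices, so the decomposition has width 3, which upper-bounds the treewidth. Conversely, {d, g, h, j} is a clique of size 4, and the vertices of any clique must share a bag in every tree decomposition; so some bag has ≥ 4 vertices and tw(G) ≥ 3. Hence tw(G) = 3 exactly.

3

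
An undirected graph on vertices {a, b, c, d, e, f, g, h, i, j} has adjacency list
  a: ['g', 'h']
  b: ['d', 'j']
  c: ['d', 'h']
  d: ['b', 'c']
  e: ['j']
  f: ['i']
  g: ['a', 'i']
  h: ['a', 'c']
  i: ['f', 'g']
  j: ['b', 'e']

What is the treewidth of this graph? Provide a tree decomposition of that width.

The largest bag has 2 vertices, giving width 1; this decomposition certifies tw(G) ≤ 1. Since G has at least one edge (e.g. f–i), it is not an edgeless graph, so tw(G) ≥ 1. Hence tw(G) = 1 exactly.

Treewidth 1.
Bags: B1 = {f, i}  B2 = {g, i}  B3 = {a, g}  B4 = {a, h}  B5 = {c, h}  B6 = {c, d}  B7 = {b, d}  B8 = {b, j}  B9 = {e, j}
Tree: B1–B2, B2–B3, B3–B4, B4–B5, B5–B6, B6–B7, B7–B8, B8–B9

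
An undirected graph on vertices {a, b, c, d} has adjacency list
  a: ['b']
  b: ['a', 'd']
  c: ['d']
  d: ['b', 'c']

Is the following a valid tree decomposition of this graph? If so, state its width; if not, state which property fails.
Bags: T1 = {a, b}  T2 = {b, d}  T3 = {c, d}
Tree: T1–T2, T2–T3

Yes; width 1.

Vertex coverage: the bags together contain {a, b, c, d}, the full vertex set. Edge coverage: each edge of G has both endpoints in at least one bag. Running intersection: for every vertex, the bags containing it form a connected subtree. All three properties hold, so this is a valid tree decomposition of width max|bag| − 1 = 1, and hence tw(G) ≤ 1.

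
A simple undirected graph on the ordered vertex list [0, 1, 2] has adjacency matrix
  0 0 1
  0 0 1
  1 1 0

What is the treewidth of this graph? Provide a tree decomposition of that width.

Each bag holds 2 vertices, so the decomposition has width 1, which upper-bounds the treewidth. Since G has at least one edge (e.g. 2–0), it is not an edgeless graph, so tw(G) ≥ 1. The upper and lower bounds meet at 1, so that is the treewidth.

Treewidth 1.
Bags: B1 = {0, 2}  B2 = {1, 2}
Tree: B1–B2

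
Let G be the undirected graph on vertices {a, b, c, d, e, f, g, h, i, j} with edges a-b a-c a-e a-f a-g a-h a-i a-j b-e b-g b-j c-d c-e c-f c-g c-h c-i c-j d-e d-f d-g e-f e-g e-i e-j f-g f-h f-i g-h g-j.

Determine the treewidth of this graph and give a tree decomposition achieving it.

The largest bag has 5 vertices, giving width 4; this decomposition certifies tw(G) ≤ 4. On the other hand G contains the 5-clique {a, c, e, g, j}. A clique must lie in a single bag of any decomposition, so no decomposition can have width below 4. The upper and lower bounds meet at 4, so that is the treewidth.

Treewidth 4.
Bags: B1 = {a, c, e, f, g}  B2 = {a, c, e, g, j}  B3 = {a, b, e, g, j}  B4 = {a, c, e, f, i}  B5 = {a, c, f, g, h}  B6 = {c, d, e, f, g}
Tree: B1–B2, B2–B3, B1–B4, B1–B5, B1–B6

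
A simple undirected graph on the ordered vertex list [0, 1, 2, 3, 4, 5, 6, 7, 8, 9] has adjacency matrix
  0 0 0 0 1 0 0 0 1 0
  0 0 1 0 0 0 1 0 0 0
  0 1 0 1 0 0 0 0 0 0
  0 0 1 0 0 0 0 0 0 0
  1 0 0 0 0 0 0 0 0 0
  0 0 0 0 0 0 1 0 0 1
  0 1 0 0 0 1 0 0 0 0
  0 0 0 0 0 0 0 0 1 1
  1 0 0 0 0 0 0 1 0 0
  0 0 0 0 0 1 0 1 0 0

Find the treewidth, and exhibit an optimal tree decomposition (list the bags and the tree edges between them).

Every bag has size at most 2, so the width is 2 − 1 = 1 and tw(G) ≤ 1. Any graph with an edge has treewidth ≥ 1, and G has the edge 3–2. Combining the bounds, tw(G) = 1.

Treewidth 1.
One optimal decomposition is:
Bags: B1 = {2, 3}  B2 = {1, 2}  B3 = {1, 6}  B4 = {5, 6}  B5 = {5, 9}  B6 = {7, 9}  B7 = {7, 8}  B8 = {0, 8}  B9 = {0, 4}
Tree: B1–B2, B2–B3, B3–B4, B4–B5, B5–B6, B6–B7, B7–B8, B8–B9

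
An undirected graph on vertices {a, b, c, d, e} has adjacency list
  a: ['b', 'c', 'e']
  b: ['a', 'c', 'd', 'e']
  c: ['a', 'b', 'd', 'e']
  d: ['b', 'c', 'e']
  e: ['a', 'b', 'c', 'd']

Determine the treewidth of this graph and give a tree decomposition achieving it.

Treewidth 3.
One optimal decomposition is:
Bags: B1 = {a, b, c, e}  B2 = {b, c, d, e}
Tree: B1–B2

The largest bag has 4 vertices, giving width 3; this decomposition certifies tw(G) ≤ 3. Conversely, {b, c, d, e} is a clique of size 4, and the vertices of any clique must share a bag in every tree decomposition; so some bag has ≥ 4 vertices and tw(G) ≥ 3. Hence tw(G) = 3 exactly.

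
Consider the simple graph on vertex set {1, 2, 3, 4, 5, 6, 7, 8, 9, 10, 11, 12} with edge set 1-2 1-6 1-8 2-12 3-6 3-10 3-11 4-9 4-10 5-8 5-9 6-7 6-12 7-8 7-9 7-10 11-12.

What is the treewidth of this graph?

3

A width-3 tree decomposition is:
Bags: B1 = {4, 5, 9, 10}  B2 = {5, 7, 9, 10}  B3 = {5, 7, 8, 10}  B4 = {3, 7, 8, 10}  B5 = {3, 6, 7, 8}  B6 = {1, 3, 6, 8}  B7 = {1, 3, 6, 11}  B8 = {1, 6, 11, 12}  B9 = {1, 2, 11, 12}
Tree: B1–B2, B2–B3, B3–B4, B4–B5, B5–B6, B6–B7, B7–B8, B8–B9
Every bag has size at most 4, so the width is 4 − 1 = 3 and tw(G) ≤ 3. For the lower bound: the 4 vertex sets {4,5,9}, {10}, {7}, {1,3,6,8} are disjoint, each induces a connected subgraph, and every pair is joined by at least one edge of G. Contracting each set to a single vertex therefore yields K_{4} as a minor, and since treewidth is minor-monotone, tw(G) ≥ tw(K_{4}) = 3. The upper and lower bounds meet at 3, so that is the treewidth.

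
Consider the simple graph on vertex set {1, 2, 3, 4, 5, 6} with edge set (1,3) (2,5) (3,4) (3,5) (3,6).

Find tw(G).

1

A width-1 tree decomposition is:
Bags: B1 = {1, 3}  B2 = {3, 4}  B3 = {3, 5}  B4 = {2, 5}  B5 = {3, 6}
Tree: B1–B2, B1–B3, B3–B4, B3–B5
Each bag holds 2 vertices, so the decomposition has width 1, which upper-bounds the treewidth. G has an edge, so its treewidth is at least 1. Combining the bounds, tw(G) = 1.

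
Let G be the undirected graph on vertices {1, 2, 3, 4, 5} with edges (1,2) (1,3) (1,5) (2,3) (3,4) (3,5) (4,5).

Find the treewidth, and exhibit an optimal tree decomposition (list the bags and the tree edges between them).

Treewidth 2.
One such decomposition:
Bags: B1 = {1, 3, 5}  B2 = {1, 2, 3}  B3 = {3, 4, 5}
Tree: B1–B2, B1–B3

The largest bag has 3 vertices, giving width 2; this decomposition certifies tw(G) ≤ 2. For the lower bound, the 3 vertices {1, 2, 3} are pairwise adjacent, and any tree decomposition puts a clique entirely inside one bag — forcing width ≥ 2. The upper and lower bounds meet at 2, so that is the treewidth.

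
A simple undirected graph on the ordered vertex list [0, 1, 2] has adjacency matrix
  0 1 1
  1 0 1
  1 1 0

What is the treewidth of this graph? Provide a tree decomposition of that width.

Treewidth 2.
One optimal decomposition is:
Bags: B1 = {0, 1, 2}
Tree: (single bag)

With just one bag of size 3, the width is 3 − 1 = 2, so tw(G) ≤ 2. For the lower bound, the 3 vertices {0, 1, 2} are pairwise adjacent, and any tree decomposition puts a clique entirely inside one bag — forcing width ≥ 2. Combining the bounds, tw(G) = 2.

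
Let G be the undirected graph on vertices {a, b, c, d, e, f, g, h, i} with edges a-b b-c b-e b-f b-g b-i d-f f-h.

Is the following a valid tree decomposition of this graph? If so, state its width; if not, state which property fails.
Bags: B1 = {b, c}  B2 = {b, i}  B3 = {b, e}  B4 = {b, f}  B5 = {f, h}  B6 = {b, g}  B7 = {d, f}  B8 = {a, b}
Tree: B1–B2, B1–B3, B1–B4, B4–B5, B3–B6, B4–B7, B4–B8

Yes; width 1.

Checking the three conditions: (i) the bags cover all of {a, b, c, d, e, f, g, h, i}; (ii) for each edge, some bag contains both endpoints; (iii) the bags containing any fixed vertex form a subtree. All hold, so the decomposition is valid with width 2 − 1 = 1.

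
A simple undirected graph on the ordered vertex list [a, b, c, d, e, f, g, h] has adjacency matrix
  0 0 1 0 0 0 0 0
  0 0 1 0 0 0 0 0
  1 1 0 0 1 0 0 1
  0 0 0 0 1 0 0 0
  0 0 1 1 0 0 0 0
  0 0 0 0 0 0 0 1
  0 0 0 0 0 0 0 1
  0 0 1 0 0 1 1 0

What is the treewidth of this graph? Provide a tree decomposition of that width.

Treewidth 1.
Bags: B1 = {c, e}  B2 = {c, h}  B3 = {f, h}  B4 = {g, h}  B5 = {d, e}  B6 = {a, c}  B7 = {b, c}
Tree: B1–B2, B2–B3, B3–B4, B1–B5, B2–B6, B2–B7

The largest bag has 2 vertices, giving width 1; this decomposition certifies tw(G) ≤ 1. Any graph with an edge has treewidth ≥ 1, and G has the edge c–e. The upper and lower bounds meet at 1, so that is the treewidth.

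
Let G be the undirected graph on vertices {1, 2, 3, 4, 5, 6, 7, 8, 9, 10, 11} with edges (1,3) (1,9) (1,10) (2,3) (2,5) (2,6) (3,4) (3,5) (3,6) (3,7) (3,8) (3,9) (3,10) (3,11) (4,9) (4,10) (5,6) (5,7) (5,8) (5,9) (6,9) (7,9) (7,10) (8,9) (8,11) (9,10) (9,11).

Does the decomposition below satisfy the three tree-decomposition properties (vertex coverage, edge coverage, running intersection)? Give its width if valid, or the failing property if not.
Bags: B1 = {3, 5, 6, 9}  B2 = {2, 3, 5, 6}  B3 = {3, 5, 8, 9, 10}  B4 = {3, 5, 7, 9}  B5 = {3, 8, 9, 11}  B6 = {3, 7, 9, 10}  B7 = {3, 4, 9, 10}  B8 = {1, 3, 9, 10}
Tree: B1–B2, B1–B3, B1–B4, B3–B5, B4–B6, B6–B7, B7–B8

No — bags containing vertex 10 are not connected in the tree.

A tree decomposition must satisfy three properties: every vertex lies in some bag; for every edge, both endpoints lie together in some bag; and for every vertex, the bags containing it form a connected subtree. Here bags containing vertex 10 are not connected in the tree, so the decomposition is invalid.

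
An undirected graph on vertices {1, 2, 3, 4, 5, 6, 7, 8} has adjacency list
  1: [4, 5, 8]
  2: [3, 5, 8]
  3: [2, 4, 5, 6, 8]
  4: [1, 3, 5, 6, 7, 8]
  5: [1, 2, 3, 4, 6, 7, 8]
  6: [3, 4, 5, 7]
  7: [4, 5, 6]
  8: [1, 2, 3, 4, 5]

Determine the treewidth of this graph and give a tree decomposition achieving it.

Every bag has size at most 4, so the width is 4 − 1 = 3 and tw(G) ≤ 3. On the other hand G contains the 4-clique {2, 3, 5, 8}. A clique must lie in a single bag of any decomposition, so no decomposition can have width below 3. Therefore the treewidth is 3.

Treewidth 3.
One optimal decomposition is:
Bags: B1 = {3, 4, 5, 8}  B2 = {1, 4, 5, 8}  B3 = {3, 4, 5, 6}  B4 = {4, 5, 6, 7}  B5 = {2, 3, 5, 8}
Tree: B1–B2, B1–B3, B3–B4, B1–B5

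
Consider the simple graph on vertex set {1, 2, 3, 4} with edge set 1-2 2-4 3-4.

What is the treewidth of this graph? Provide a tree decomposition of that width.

Treewidth 1.
One optimal decomposition is:
Bags: B1 = {3, 4}  B2 = {2, 4}  B3 = {1, 2}
Tree: B1–B2, B2–B3

The largest bag has 2 vertices, giving width 1; this decomposition certifies tw(G) ≤ 1. G has an edge, so its treewidth is at least 1. Therefore the treewidth is 1.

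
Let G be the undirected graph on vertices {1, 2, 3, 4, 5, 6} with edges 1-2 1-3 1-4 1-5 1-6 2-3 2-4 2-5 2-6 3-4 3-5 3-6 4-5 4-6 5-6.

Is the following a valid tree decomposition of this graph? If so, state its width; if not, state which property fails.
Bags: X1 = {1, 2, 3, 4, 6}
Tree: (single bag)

A tree decomposition must satisfy three properties: every vertex lies in some bag; for every edge, both endpoints lie together in some bag; and for every vertex, the bags containing it form a connected subtree. Here vertex 5 appears in no bag, so the decomposition is invalid.

No — vertex 5 appears in no bag.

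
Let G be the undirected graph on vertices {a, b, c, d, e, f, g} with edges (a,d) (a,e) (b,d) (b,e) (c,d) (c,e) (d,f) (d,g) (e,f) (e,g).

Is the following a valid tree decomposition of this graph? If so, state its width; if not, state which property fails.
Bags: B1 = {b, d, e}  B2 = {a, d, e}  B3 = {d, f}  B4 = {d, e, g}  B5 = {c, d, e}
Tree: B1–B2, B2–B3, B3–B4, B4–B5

No — edge (e,f) lies in no bag.

A tree decomposition must satisfy three properties: every vertex lies in some bag; for every edge, both endpoints lie together in some bag; and for every vertex, the bags containing it form a connected subtree. Here edge (e,f) lies in no bag, so the decomposition is invalid.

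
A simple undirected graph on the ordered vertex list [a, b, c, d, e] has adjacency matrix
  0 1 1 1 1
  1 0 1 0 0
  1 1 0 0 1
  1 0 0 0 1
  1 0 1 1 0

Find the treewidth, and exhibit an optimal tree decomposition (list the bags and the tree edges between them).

The largest bag has 3 vertices, giving width 2; this decomposition certifies tw(G) ≤ 2. For the lower bound, the 3 vertices {a, d, e} are pairwise adjacent, and any tree decomposition puts a clique entirely inside one bag — forcing width ≥ 2. Hence tw(G) = 2 exactly.

Treewidth 2.
One optimal decomposition is:
Bags: B1 = {a, c, e}  B2 = {a, d, e}  B3 = {a, b, c}
Tree: B1–B2, B1–B3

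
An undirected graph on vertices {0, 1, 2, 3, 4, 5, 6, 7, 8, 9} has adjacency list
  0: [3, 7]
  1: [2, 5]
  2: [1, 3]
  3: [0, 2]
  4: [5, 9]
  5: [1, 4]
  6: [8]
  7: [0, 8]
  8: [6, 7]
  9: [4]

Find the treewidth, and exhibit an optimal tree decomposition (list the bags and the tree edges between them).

The largest bag has 2 vertices, giving width 1; this decomposition certifies tw(G) ≤ 1. Since G has at least one edge (e.g. 9–4), it is not an edgeless graph, so tw(G) ≥ 1. The upper and lower bounds meet at 1, so that is the treewidth.

Treewidth 1.
One such decomposition:
Bags: B1 = {4, 9}  B2 = {4, 5}  B3 = {1, 5}  B4 = {1, 2}  B5 = {2, 3}  B6 = {0, 3}  B7 = {0, 7}  B8 = {7, 8}  B9 = {6, 8}
Tree: B1–B2, B2–B3, B3–B4, B4–B5, B5–B6, B6–B7, B7–B8, B8–B9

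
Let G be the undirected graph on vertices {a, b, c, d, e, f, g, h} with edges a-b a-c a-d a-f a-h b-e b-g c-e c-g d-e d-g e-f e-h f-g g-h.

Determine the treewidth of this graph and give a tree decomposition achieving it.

Treewidth 3.
One optimal decomposition is:
Bags: B1 = {a, e, g, h}  B2 = {a, c, e, g}  B3 = {a, d, e, g}  B4 = {a, e, f, g}  B5 = {a, b, e, g}
Tree: B1–B2, B2–B3, B3–B4, B4–B5

The largest bag has 4 vertices, giving width 3; this decomposition certifies tw(G) ≤ 3. For the lower bound: the 4 vertex sets {a,h}, {c,e}, {g}, {d} are disjoint, each induces a connected subgraph, and every pair is joined by at least one edge of G. Contracting each set to a single vertex therefore yields K_{4} as a minor, and since treewidth is minor-monotone, tw(G) ≥ tw(K_{4}) = 3. Therefore the treewidth is 3.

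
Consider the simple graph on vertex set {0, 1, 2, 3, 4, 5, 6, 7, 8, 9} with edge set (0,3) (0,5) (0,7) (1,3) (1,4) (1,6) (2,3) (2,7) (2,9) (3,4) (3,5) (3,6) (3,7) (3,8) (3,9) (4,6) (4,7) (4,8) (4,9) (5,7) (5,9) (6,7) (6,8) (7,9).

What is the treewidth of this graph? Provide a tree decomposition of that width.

Treewidth 3.
Bags: B1 = {3, 4, 7, 9}  B2 = {3, 5, 7, 9}  B3 = {3, 4, 6, 7}  B4 = {0, 3, 5, 7}  B5 = {3, 4, 6, 8}  B6 = {2, 3, 7, 9}  B7 = {1, 3, 4, 6}
Tree: B1–B2, B1–B3, B2–B4, B3–B5, B2–B6, B5–B7

The largest bag has 4 vertices, giving width 3; this decomposition certifies tw(G) ≤ 3. For the lower bound, the 4 vertices {3, 4, 6, 8} are pairwise adjacent, and any tree decomposition puts a clique entirely inside one bag — forcing width ≥ 3. Hence tw(G) = 3 exactly.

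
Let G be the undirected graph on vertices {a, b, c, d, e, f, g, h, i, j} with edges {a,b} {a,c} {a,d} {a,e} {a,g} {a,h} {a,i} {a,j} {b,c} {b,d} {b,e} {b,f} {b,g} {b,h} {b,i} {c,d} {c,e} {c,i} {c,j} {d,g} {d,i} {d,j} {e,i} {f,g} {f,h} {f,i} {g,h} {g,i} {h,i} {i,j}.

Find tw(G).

4

A width-4 tree decomposition is:
Bags: B1 = {a, b, d, g, i}  B2 = {a, b, c, d, i}  B3 = {a, b, c, e, i}  B4 = {a, c, d, i, j}  B5 = {a, b, g, h, i}  B6 = {b, f, g, h, i}
Tree: B1–B2, B2–B3, B2–B4, B1–B5, B5–B6
The largest bag has 5 vertices, giving width 4; this decomposition certifies tw(G) ≤ 4. For the lower bound, the 5 vertices {a, c, d, i, j} are pairwise adjacent, and any tree decomposition puts a clique entirely inside one bag — forcing width ≥ 4. Combining the bounds, tw(G) = 4.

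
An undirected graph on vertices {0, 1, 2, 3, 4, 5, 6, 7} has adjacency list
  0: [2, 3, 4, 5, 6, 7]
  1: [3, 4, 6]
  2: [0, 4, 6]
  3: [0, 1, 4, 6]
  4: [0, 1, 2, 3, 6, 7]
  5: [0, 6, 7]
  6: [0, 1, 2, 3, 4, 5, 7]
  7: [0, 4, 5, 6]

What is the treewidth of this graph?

3

A width-3 tree decomposition is:
Bags: B1 = {0, 4, 6, 7}  B2 = {0, 5, 6, 7}  B3 = {0, 2, 4, 6}  B4 = {0, 3, 4, 6}  B5 = {1, 3, 4, 6}
Tree: B1–B2, B1–B3, B3–B4, B4–B5
The largest bag has 4 vertices, giving width 3; this decomposition certifies tw(G) ≤ 3. For the lower bound, the 4 vertices {0, 2, 4, 6} are pairwise adjacent, and any tree decomposition puts a clique entirely inside one bag — forcing width ≥ 3. Hence tw(G) = 3 exactly.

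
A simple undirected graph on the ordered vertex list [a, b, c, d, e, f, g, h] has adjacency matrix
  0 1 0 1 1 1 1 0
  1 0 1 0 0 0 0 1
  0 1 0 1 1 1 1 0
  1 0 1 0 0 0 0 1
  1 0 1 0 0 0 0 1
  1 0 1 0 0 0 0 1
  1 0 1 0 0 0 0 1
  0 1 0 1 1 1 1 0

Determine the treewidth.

3

A width-3 tree decomposition is:
Bags: B1 = {a, c, e, h}  B2 = {a, c, d, h}  B3 = {a, c, f, h}  B4 = {a, b, c, h}  B5 = {a, c, g, h}
Tree: B1–B2, B2–B3, B3–B4, B4–B5
Each bag holds 4 vertices, so the decomposition has width 3, which upper-bounds the treewidth. For the lower bound: the 4 vertex sets {e,h}, {c,d}, {a}, {f} are disjoint, each induces a connected subgraph, and every pair is joined by at least one edge of G. Contracting each set to a single vertex therefore yields K_{4} as a minor, and since treewidth is minor-monotone, tw(G) ≥ tw(K_{4}) = 3. Combining the bounds, tw(G) = 3.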